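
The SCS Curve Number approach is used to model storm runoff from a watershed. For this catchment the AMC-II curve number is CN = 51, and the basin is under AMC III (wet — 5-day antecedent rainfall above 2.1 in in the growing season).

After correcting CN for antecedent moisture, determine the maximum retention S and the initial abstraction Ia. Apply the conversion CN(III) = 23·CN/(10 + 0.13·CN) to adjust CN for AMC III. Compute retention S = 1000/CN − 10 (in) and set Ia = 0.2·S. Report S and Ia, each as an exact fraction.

Wet (AMC III): CN(III) = 23·51/(10 + 0.13·51) = 1173/(1663/100) = 117300/1663 ≈ 70.535
Max retention: S = 1000/(117300/1663) − 10 = 4900/1173 in (≈ 4.177 in)
Ia = 0.2S: 0.2·4.177 = 0.835 in (exactly 980/1173)

S = 4900/1173 in ≈ 4.177 in; Ia = 980/1173 in ≈ 0.835 in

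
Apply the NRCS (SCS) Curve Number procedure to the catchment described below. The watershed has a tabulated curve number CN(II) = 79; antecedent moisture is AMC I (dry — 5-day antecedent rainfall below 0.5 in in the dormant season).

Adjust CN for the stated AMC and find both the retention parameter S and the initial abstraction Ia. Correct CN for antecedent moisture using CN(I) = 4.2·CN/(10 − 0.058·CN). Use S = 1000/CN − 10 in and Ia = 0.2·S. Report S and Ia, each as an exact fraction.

Adjust CN=79 to AMC I: 4.2·79/(10 − 0.058·79) → (1659/5) ÷ (2709/500) = 7900/129 ≈ 61.240
Max retention: S = 1000/(7900/129) − 10 = 500/79 in (≈ 6.329 in)
Ia = 0.2S: 0.2·6.329 = 1.266 in (exactly 100/79)

S = 500/79 in ≈ 6.329 in; Ia = 100/79 in ≈ 1.266 in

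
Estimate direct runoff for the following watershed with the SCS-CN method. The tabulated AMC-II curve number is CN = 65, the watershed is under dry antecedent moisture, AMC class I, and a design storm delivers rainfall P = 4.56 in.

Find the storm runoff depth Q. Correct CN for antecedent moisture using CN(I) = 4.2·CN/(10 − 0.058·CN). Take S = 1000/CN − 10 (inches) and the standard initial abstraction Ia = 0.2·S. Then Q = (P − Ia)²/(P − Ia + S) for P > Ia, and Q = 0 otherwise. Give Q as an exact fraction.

Q = 1893458/7042425 in ≈ 0.269 in

CN(I) from CN(II)=65: (4.2·65)/(10 − 0.058·65) = 3900/89 ≈ 43.820
Retention S: 1000/CN − 10 with CN=43.820 → S = 500/39 ≈ 12.821 in
Ia = 0.2·(500/39) = 100/39 in ≈ 2.564 in
Since P=4.560 > Ia=2.564: effective rainfall P−Ia = 1946/975 in
Q: (1946/975)² ÷ (14446/975) = 1893458/7042425 in (≈ 0.269 in)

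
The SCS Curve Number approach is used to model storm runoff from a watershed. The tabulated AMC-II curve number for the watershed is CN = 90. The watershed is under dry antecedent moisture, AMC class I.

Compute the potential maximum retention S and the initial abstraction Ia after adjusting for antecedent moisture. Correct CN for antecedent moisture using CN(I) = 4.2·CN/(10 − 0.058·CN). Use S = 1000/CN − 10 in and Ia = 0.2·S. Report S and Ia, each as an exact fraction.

S = 500/189 in ≈ 2.646 in; Ia = 100/189 in ≈ 0.529 in

Dry (AMC I): CN(I) = 4.2·90/(10 − 0.058·90) = 378/(239/50) = 18900/239 ≈ 79.079
S = 1000/(18900/239) − 10 = 500/189 in ≈ 2.646 in
Initial abstraction Ia = S/5 = (500/189)/5 = 100/189 ≈ 0.529 in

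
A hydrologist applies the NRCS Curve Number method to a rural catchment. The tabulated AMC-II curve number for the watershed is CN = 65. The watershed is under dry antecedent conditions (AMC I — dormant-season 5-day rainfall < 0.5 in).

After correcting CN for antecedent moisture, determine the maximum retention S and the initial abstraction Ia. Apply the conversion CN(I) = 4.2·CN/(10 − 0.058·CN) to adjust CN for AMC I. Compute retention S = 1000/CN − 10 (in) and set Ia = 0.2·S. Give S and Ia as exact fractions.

S = 500/39 in ≈ 12.821 in; Ia = 100/39 in ≈ 2.564 in

CN(I) from CN(II)=65: (4.2·65)/(10 − 0.058·65) = 3900/89 ≈ 43.820
Max retention: S = 1000/(3900/89) − 10 = 500/39 in (≈ 12.821 in)
Initial abstraction Ia = S/5 = (500/39)/5 = 100/39 ≈ 2.564 in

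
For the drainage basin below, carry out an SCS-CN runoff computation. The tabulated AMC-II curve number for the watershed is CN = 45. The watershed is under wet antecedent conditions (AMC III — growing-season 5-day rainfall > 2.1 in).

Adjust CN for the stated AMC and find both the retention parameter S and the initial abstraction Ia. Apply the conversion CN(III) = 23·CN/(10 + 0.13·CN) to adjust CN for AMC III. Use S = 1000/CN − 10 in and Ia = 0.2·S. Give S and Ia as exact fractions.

S = 1100/207 in ≈ 5.314 in; Ia = 220/207 in ≈ 1.063 in

Adjust CN=45 to AMC III: 23·45/(10 + 0.13·45) → 1035 ÷ (317/20) = 20700/317 ≈ 65.300
Max retention: S = 1000/(20700/317) − 10 = 1100/207 in (≈ 5.314 in)
Ia = 0.2S: 0.2·5.314 = 1.063 in (exactly 220/207)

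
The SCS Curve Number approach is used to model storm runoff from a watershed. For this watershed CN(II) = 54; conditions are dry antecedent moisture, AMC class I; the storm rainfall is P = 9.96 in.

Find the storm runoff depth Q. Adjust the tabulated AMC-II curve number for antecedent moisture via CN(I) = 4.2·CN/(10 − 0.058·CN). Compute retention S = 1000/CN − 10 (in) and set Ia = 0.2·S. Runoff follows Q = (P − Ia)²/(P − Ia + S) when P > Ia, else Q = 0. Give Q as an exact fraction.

Q = 7002844489/5261519025 in ≈ 1.331 in

CN(I) from CN(II)=54: (4.2·54)/(10 − 0.058·54) = 56700/1717 ≈ 33.023
Retention S: 1000/CN − 10 with CN=33.023 → S = 11500/567 ≈ 20.282 in
Ia = 0.2·(11500/567) = 2300/567 in ≈ 4.056 in
P − Ia = 9.960 − 4.056 = 83683/14175 ≈ 5.904 in (> 0, runoff occurs)
Q = (83683/14175)²/((83683/14175) + 11500/567) = (7002844489/200930625)/(371183/14175) = 7002844489/5261519025 in ≈ 1.331 in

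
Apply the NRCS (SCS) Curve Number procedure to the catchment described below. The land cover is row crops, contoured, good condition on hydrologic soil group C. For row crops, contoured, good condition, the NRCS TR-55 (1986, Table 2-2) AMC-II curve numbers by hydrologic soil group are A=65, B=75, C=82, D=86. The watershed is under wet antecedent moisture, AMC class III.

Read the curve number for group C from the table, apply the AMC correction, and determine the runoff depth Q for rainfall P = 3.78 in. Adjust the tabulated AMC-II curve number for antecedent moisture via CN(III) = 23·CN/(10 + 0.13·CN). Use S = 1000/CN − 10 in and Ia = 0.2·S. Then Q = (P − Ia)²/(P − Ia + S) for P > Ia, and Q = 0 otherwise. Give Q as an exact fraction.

NRCS table: row crops, contoured, good condition, soil group C → CN(II) = 82
CN(III) from CN(II)=82: (23·82)/(10 + 0.13·82) = 94300/1033 ≈ 91.288
S = 1000/(94300/1033) − 10 = 900/943 in ≈ 0.954 in
Ia = 0.2·(900/943) = 180/943 in ≈ 0.191 in
Since P=3.780 > Ia=0.191: effective rainfall P−Ia = 169227/47150 in
Q: (169227/47150)² ÷ (214227/47150) = 3181975281/1122311450 in (≈ 2.835 in)

Q = 3181975281/1122311450 in ≈ 2.835 in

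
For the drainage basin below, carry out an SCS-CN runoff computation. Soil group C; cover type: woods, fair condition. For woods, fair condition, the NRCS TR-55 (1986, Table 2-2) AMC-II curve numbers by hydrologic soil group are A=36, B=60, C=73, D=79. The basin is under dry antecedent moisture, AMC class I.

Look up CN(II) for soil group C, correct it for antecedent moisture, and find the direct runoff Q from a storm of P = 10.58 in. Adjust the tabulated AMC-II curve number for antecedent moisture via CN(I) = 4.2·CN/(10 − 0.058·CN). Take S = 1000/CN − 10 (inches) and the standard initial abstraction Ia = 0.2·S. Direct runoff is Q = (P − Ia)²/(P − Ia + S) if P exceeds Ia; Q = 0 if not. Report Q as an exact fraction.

Q = 50768651761/11505650450 in ≈ 4.412 in

NRCS table: woods, fair condition, soil group C → CN(II) = 73
CN(I) from CN(II)=73: (4.2·73)/(10 − 0.058·73) = 51100/961 ≈ 53.174
Retention S: 1000/CN − 10 with CN=53.174 → S = 4500/511 ≈ 8.806 in
Ia = 0.2S: 0.2·8.806 = 1.761 in (exactly 900/511)
P − Ia = 10.580 − 1.761 = 225319/25550 ≈ 8.819 in (> 0, runoff occurs)
Q: (225319/25550)² ÷ (450319/25550) = 50768651761/11505650450 in (≈ 4.412 in)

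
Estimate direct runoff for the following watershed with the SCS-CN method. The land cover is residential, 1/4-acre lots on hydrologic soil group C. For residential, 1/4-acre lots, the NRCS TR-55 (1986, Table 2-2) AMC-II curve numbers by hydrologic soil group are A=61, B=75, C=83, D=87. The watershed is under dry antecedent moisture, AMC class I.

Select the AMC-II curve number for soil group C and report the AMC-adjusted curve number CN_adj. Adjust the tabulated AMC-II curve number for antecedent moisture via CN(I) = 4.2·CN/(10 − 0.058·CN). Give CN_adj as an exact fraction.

NRCS table: residential, 1/4-acre lots, soil group C → CN(II) = 83
Adjust CN=83 to AMC I: 4.2·83/(10 − 0.058·83) → (1743/5) ÷ (2593/500) = 174300/2593 ≈ 67.219

CN_adj = 174300/2593 ≈ 67.219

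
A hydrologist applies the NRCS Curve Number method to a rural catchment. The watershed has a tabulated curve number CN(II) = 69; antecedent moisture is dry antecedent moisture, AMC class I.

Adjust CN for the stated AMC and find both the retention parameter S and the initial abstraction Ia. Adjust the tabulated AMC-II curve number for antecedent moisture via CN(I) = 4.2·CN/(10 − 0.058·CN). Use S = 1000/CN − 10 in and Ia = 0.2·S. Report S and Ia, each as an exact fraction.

S = 15500/1449 in ≈ 10.697 in; Ia = 3100/1449 in ≈ 2.139 in

Adjust CN=69 to AMC I: 4.2·69/(10 − 0.058·69) → (1449/5) ÷ (2999/500) = 144900/2999 ≈ 48.316
S = 1000/(144900/2999) − 10 = 15500/1449 in ≈ 10.697 in
Initial abstraction Ia = S/5 = (15500/1449)/5 = 3100/1449 ≈ 2.139 in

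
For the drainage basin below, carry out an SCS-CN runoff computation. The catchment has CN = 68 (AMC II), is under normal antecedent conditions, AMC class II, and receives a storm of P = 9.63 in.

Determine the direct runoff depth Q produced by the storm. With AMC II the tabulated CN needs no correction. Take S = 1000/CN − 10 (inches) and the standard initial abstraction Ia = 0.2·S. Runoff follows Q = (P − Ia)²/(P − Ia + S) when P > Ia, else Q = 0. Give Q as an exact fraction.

Average conditions: CN = 68 (no AMC adjustment).
S = 1000/68 − 10 = 80/17 in ≈ 4.706 in
Ia = 0.2S: 0.2·4.706 = 0.941 in (exactly 16/17)
P − Ia = 9.630 − 0.941 = 14771/1700 ≈ 8.689 in (> 0, runoff occurs)
Q = (14771/1700)²/((14771/1700) + 80/17) = (218182441/2890000)/(22771/1700) = 218182441/38710700 in ≈ 5.636 in

Q = 218182441/38710700 in ≈ 5.636 in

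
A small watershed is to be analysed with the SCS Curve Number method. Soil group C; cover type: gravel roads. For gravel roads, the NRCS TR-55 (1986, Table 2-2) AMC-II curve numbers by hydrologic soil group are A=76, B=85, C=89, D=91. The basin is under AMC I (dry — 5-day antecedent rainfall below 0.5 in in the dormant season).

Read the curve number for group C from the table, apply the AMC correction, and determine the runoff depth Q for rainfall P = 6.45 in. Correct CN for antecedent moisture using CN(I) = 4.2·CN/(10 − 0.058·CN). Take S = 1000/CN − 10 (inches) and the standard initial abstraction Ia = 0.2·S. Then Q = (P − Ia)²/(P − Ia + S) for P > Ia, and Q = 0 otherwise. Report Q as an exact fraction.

Q = 48005248201/12301795380 in ≈ 3.902 in

NRCS table: gravel roads, soil group C → CN(II) = 89
Adjust CN=89 to AMC I: 4.2·89/(10 − 0.058·89) → (1869/5) ÷ (2419/500) = 186900/2419 ≈ 77.263
S = 1000/(186900/2419) − 10 = 5500/1869 in ≈ 2.943 in
Initial abstraction Ia = S/5 = (5500/1869)/5 = 1100/1869 ≈ 0.589 in
Excess rainfall: 6.450 − 0.589 = 5.861 in; P > Ia so Q > 0
Runoff Q = (P−Ia)²/(P−Ia+S) = (5.861)²/(5.861+2.943) = 48005248201/12301795380 ≈ 3.902 in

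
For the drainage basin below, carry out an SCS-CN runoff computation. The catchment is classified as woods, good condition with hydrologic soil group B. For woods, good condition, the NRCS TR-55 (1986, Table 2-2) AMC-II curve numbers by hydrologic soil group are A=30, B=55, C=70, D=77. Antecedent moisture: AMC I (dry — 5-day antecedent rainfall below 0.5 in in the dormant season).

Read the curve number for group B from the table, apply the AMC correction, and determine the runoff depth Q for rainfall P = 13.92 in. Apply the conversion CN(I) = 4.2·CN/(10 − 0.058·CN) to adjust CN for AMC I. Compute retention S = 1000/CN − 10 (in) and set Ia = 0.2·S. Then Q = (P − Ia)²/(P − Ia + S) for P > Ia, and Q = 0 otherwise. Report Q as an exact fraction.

NRCS table: woods, good condition, soil group B → CN(II) = 55
CN(I) from CN(II)=55: (4.2·55)/(10 − 0.058·55) = 7700/227 ≈ 33.921
Max retention: S = 1000/(7700/227) − 10 = 1500/77 in (≈ 19.481 in)
Ia = 0.2S: 0.2·19.481 = 3.896 in (exactly 300/77)
P − Ia = 13.920 − 3.896 = 19296/1925 ≈ 10.024 in (> 0, runoff occurs)
Q: (19296/1925)² ÷ (56796/1925) = 31027968/9111025 in (≈ 3.406 in)

Q = 31027968/9111025 in ≈ 3.406 in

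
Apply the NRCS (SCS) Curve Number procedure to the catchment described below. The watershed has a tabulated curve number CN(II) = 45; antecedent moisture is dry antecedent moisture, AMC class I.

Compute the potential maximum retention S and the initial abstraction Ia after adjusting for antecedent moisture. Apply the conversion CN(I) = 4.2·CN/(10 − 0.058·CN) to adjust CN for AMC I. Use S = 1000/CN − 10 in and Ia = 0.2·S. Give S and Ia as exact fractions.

Adjust CN=45 to AMC I: 4.2·45/(10 − 0.058·45) → 189 ÷ (739/100) = 18900/739 ≈ 25.575
Retention S: 1000/CN − 10 with CN=25.575 → S = 5500/189 ≈ 29.101 in
Initial abstraction Ia = S/5 = (5500/189)/5 = 1100/189 ≈ 5.820 in

S = 5500/189 in ≈ 29.101 in; Ia = 1100/189 in ≈ 5.820 in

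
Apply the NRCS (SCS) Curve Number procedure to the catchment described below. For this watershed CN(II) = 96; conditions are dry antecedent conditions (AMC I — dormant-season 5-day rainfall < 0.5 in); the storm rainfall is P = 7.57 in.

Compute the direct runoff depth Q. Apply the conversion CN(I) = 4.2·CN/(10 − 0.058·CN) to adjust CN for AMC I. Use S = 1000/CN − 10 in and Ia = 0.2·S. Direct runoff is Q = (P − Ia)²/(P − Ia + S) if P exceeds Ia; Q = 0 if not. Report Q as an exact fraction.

CN(I) from CN(II)=96: (4.2·96)/(10 − 0.058·96) = 25200/277 ≈ 90.975
Max retention: S = 1000/(25200/277) − 10 = 125/126 in (≈ 0.992 in)
Ia = 0.2·(125/126) = 25/126 in ≈ 0.198 in
P − Ia = 7.570 − 0.198 = 46441/6300 ≈ 7.372 in (> 0, runoff occurs)
Q = (46441/6300)²/((46441/6300) + 125/126) = (2156766481/39690000)/(52691/6300) = 2156766481/331953300 in ≈ 6.497 in

Q = 2156766481/331953300 in ≈ 6.497 in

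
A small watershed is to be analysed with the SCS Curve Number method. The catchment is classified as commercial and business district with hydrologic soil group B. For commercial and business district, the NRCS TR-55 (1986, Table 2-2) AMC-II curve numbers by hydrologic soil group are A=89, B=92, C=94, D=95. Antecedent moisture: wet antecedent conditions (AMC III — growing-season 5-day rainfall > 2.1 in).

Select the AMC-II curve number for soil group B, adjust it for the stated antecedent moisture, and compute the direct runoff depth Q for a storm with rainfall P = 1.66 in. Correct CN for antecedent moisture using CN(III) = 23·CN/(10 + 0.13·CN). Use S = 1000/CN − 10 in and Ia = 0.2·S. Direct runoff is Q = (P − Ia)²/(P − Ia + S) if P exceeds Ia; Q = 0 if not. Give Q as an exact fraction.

Q = 1756196649/1372940150 in ≈ 1.279 in

NRCS table: commercial and business district, soil group B → CN(II) = 92
Adjust CN=92 to AMC III: 23·92/(10 + 0.13·92) → 2116 ÷ (549/25) = 52900/549 ≈ 96.357
Retention S: 1000/CN − 10 with CN=96.357 → S = 200/529 ≈ 0.378 in
Initial abstraction Ia = S/5 = (200/529)/5 = 40/529 ≈ 0.076 in
Excess rainfall: 1.660 − 0.076 = 1.584 in; P > Ia so Q > 0
Q = (41907/26450)²/((41907/26450) + 200/529) = (1756196649/699602500)/(51907/26450) = 1756196649/1372940150 in ≈ 1.279 in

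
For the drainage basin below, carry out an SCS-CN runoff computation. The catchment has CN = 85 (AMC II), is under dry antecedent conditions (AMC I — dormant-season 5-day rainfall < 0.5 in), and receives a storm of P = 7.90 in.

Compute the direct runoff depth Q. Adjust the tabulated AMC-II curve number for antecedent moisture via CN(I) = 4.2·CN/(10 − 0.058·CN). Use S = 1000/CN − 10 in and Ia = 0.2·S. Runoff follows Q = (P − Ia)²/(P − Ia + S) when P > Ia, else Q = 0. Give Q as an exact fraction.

Q = 70576801/15947190 in ≈ 4.426 in

Dry (AMC I): CN(I) = 4.2·85/(10 − 0.058·85) = 357/(507/100) = 11900/169 ≈ 70.414
Retention S: 1000/CN − 10 with CN=70.414 → S = 500/119 ≈ 4.202 in
Ia = 0.2S: 0.2·4.202 = 0.840 in (exactly 100/119)
Excess rainfall: 7.900 − 0.840 = 7.060 in; P > Ia so Q > 0
Q: (8401/1190)² ÷ (13401/1190) = 70576801/15947190 in (≈ 4.426 in)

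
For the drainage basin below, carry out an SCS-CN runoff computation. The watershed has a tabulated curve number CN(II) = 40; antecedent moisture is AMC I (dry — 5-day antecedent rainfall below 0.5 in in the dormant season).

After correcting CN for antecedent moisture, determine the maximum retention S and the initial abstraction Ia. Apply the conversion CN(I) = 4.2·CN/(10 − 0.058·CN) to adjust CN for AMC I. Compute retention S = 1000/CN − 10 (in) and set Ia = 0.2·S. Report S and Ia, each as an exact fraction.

Dry (AMC I): CN(I) = 4.2·40/(10 − 0.058·40) = 168/(192/25) = 175/8 ≈ 21.875
Max retention: S = 1000/(175/8) − 10 = 250/7 in (≈ 35.714 in)
Ia = 0.2S: 0.2·35.714 = 7.143 in (exactly 50/7)

S = 250/7 in ≈ 35.714 in; Ia = 50/7 in ≈ 7.143 in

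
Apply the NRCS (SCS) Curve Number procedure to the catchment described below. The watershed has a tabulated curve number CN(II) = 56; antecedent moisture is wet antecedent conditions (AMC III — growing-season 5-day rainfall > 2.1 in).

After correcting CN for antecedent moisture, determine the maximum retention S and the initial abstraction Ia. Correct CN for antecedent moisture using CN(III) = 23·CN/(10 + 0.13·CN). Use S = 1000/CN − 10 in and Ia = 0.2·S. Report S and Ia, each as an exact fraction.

S = 550/161 in ≈ 3.416 in; Ia = 110/161 in ≈ 0.683 in

Wet (AMC III): CN(III) = 23·56/(10 + 0.13·56) = 1288/(432/25) = 4025/54 ≈ 74.537
S = 1000/(4025/54) − 10 = 550/161 in ≈ 3.416 in
Ia = 0.2·(550/161) = 110/161 in ≈ 0.683 in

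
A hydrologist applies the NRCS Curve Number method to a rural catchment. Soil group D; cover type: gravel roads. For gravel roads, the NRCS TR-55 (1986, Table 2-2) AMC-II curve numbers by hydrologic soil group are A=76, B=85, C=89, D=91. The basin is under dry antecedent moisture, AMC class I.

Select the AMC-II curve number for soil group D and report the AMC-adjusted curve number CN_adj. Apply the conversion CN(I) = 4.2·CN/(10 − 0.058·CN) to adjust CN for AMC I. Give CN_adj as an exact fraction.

CN_adj = 63700/787 ≈ 80.940

NRCS table: gravel roads, soil group D → CN(II) = 91
Adjust CN=91 to AMC I: 4.2·91/(10 − 0.058·91) → (1911/5) ÷ (2361/500) = 63700/787 ≈ 80.940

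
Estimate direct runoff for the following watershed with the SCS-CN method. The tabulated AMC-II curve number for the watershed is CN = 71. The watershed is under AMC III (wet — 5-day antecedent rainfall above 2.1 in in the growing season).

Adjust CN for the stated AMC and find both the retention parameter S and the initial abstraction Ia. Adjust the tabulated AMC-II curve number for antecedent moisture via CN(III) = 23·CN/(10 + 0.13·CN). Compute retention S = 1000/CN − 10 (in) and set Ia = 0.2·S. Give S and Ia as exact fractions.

S = 2900/1633 in ≈ 1.776 in; Ia = 580/1633 in ≈ 0.355 in

Wet (AMC III): CN(III) = 23·71/(10 + 0.13·71) = 1633/(1923/100) = 163300/1923 ≈ 84.919
Retention S: 1000/CN − 10 with CN=84.919 → S = 2900/1633 ≈ 1.776 in
Ia = 0.2S: 0.2·1.776 = 0.355 in (exactly 580/1633)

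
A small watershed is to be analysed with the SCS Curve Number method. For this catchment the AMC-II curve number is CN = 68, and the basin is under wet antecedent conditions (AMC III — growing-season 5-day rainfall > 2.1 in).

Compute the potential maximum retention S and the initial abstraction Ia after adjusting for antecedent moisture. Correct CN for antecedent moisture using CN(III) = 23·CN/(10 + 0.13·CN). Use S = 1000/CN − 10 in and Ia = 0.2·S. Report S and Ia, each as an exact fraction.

Wet (AMC III): CN(III) = 23·68/(10 + 0.13·68) = 1564/(471/25) = 39100/471 ≈ 83.015
Max retention: S = 1000/(39100/471) − 10 = 800/391 in (≈ 2.046 in)
Ia = 0.2·(800/391) = 160/391 in ≈ 0.409 in

S = 800/391 in ≈ 2.046 in; Ia = 160/391 in ≈ 0.409 in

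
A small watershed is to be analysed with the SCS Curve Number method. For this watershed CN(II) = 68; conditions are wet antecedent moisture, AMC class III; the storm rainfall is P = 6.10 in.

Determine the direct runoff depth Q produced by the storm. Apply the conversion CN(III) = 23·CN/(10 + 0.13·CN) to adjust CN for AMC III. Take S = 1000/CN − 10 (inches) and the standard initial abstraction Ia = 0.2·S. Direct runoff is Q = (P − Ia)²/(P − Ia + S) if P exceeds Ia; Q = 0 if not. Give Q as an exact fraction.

Q = 495107001/118281410 in ≈ 4.186 in

Wet (AMC III): CN(III) = 23·68/(10 + 0.13·68) = 1564/(471/25) = 39100/471 ≈ 83.015
S = 1000/(39100/471) − 10 = 800/391 in ≈ 2.046 in
Initial abstraction Ia = S/5 = (800/391)/5 = 160/391 ≈ 0.409 in
Since P=6.100 > Ia=0.409: effective rainfall P−Ia = 22251/3910 in
Q = (22251/3910)²/((22251/3910) + 800/391) = (495107001/15288100)/(30251/3910) = 495107001/118281410 in ≈ 4.186 in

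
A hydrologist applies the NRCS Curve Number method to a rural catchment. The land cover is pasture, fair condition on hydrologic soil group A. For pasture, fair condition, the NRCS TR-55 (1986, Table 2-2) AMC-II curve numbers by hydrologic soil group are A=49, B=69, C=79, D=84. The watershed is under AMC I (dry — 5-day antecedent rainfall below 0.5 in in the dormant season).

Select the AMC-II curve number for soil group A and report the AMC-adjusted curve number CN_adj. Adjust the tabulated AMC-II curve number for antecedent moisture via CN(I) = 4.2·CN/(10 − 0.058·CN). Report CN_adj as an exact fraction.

CN_adj = 34300/1193 ≈ 28.751

NRCS table: pasture, fair condition, soil group A → CN(II) = 49
Adjust CN=49 to AMC I: 4.2·49/(10 − 0.058·49) → (1029/5) ÷ (3579/500) = 34300/1193 ≈ 28.751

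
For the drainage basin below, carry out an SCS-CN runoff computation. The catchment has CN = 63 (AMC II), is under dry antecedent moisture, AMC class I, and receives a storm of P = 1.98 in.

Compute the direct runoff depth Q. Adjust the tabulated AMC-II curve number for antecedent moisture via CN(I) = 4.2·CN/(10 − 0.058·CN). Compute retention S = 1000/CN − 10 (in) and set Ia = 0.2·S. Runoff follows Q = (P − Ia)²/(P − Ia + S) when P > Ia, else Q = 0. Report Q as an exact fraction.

Q = 0 in ≈ 0.000 in

Adjust CN=63 to AMC I: 4.2·63/(10 − 0.058·63) → (1323/5) ÷ (3173/500) = 132300/3173 ≈ 41.696
S = 1000/(132300/3173) − 10 = 18500/1323 in ≈ 13.983 in
Initial abstraction Ia = S/5 = (18500/1323)/5 = 3700/1323 ≈ 2.797 in
P = 1.980 ≤ Ia = 2.797 in: entire storm abstracted, Q = 0.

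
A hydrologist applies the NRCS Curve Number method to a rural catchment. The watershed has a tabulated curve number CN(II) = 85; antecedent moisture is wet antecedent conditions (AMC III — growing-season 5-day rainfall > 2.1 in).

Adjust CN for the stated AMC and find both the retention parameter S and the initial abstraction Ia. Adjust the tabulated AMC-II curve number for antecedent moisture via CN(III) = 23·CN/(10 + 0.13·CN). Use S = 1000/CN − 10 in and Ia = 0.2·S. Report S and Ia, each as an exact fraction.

S = 300/391 in ≈ 0.767 in; Ia = 60/391 in ≈ 0.153 in

CN(III) from CN(II)=85: (23·85)/(10 + 0.13·85) = 39100/421 ≈ 92.874
Retention S: 1000/CN − 10 with CN=92.874 → S = 300/391 ≈ 0.767 in
Initial abstraction Ia = S/5 = (300/391)/5 = 60/391 ≈ 0.153 in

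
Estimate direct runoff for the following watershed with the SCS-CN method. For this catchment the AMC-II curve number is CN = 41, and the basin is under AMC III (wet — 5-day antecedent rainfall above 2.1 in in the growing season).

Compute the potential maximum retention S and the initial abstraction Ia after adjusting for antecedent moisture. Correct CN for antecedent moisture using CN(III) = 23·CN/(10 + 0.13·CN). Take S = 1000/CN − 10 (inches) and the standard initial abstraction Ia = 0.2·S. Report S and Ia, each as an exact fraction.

CN(III) from CN(II)=41: (23·41)/(10 + 0.13·41) = 94300/1533 ≈ 61.513
Max retention: S = 1000/(94300/1533) − 10 = 5900/943 in (≈ 6.257 in)
Ia = 0.2·(5900/943) = 1180/943 in ≈ 1.251 in

S = 5900/943 in ≈ 6.257 in; Ia = 1180/943 in ≈ 1.251 in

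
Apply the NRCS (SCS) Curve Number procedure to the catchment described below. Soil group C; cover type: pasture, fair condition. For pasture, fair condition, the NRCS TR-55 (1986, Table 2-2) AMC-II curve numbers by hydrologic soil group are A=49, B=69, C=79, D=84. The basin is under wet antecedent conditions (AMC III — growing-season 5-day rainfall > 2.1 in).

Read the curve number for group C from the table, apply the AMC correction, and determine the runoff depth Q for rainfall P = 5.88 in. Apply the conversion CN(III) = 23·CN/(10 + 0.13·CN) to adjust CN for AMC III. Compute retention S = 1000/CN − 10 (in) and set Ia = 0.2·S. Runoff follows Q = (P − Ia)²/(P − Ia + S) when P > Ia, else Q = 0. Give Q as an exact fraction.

Q = 3135383181/668610575 in ≈ 4.689 in

NRCS table: pasture, fair condition, soil group C → CN(II) = 79
CN(III) from CN(II)=79: (23·79)/(10 + 0.13·79) = 181700/2027 ≈ 89.640
Max retention: S = 1000/(181700/2027) − 10 = 2100/1817 in (≈ 1.156 in)
Initial abstraction Ia = S/5 = (2100/1817)/5 = 420/1817 ≈ 0.231 in
Excess rainfall: 5.880 − 0.231 = 5.649 in; P > Ia so Q > 0
Q: (256599/45425)² ÷ (309099/45425) = 3135383181/668610575 in (≈ 4.689 in)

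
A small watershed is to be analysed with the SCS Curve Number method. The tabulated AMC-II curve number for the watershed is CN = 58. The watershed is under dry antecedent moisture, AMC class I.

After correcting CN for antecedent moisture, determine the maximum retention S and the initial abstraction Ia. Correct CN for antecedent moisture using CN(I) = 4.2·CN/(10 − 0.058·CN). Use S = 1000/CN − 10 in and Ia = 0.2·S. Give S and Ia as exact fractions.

S = 500/29 in ≈ 17.241 in; Ia = 100/29 in ≈ 3.448 in

CN(I) from CN(II)=58: (4.2·58)/(10 − 0.058·58) = 2900/79 ≈ 36.709
S = 1000/(2900/79) − 10 = 500/29 in ≈ 17.241 in
Ia = 0.2S: 0.2·17.241 = 3.448 in (exactly 100/29)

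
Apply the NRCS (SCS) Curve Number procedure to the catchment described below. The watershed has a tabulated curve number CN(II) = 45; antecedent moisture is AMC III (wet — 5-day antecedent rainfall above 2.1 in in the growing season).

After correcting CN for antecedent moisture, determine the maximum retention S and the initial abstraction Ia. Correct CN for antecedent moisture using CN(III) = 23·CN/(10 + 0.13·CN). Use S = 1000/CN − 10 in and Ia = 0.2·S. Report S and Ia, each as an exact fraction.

Wet (AMC III): CN(III) = 23·45/(10 + 0.13·45) = 1035/(317/20) = 20700/317 ≈ 65.300
Retention S: 1000/CN − 10 with CN=65.300 → S = 1100/207 ≈ 5.314 in
Ia = 0.2·(1100/207) = 220/207 in ≈ 1.063 in

S = 1100/207 in ≈ 5.314 in; Ia = 220/207 in ≈ 1.063 in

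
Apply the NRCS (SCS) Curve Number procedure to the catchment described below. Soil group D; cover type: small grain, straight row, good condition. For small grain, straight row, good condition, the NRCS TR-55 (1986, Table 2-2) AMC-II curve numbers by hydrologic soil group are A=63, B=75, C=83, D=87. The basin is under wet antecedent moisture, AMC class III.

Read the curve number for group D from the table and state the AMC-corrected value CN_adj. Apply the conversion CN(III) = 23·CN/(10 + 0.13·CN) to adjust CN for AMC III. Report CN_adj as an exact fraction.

NRCS table: small grain, straight row, good condition, soil group D → CN(II) = 87
Adjust CN=87 to AMC III: 23·87/(10 + 0.13·87) → 2001 ÷ (2131/100) = 200100/2131 ≈ 93.900

CN_adj = 200100/2131 ≈ 93.900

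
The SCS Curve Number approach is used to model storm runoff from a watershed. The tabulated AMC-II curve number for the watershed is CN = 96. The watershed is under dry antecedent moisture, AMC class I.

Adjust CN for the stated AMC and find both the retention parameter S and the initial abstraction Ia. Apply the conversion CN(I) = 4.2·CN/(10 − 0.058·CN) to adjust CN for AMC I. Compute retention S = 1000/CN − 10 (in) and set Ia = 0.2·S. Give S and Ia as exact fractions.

S = 125/126 in ≈ 0.992 in; Ia = 25/126 in ≈ 0.198 in

CN(I) from CN(II)=96: (4.2·96)/(10 − 0.058·96) = 25200/277 ≈ 90.975
Max retention: S = 1000/(25200/277) − 10 = 125/126 in (≈ 0.992 in)
Ia = 0.2·(125/126) = 25/126 in ≈ 0.198 in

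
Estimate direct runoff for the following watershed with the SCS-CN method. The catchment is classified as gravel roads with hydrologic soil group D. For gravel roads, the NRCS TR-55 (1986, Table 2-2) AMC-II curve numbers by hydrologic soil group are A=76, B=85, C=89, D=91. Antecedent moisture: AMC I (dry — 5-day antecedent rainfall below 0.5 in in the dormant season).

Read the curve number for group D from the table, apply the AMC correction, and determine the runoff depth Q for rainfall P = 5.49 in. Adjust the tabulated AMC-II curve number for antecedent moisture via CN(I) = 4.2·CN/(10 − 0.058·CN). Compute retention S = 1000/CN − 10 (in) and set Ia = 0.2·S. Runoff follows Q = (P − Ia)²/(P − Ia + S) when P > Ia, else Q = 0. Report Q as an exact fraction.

Q = 34072134123/9973572700 in ≈ 3.416 in

NRCS table: gravel roads, soil group D → CN(II) = 91
CN(I) from CN(II)=91: (4.2·91)/(10 − 0.058·91) = 63700/787 ≈ 80.940
S = 1000/(63700/787) − 10 = 1500/637 in ≈ 2.355 in
Ia = 0.2·(1500/637) = 300/637 in ≈ 0.471 in
Excess rainfall: 5.490 − 0.471 = 5.019 in; P > Ia so Q > 0
Q: (319713/63700)² ÷ (469713/63700) = 34072134123/9973572700 in (≈ 3.416 in)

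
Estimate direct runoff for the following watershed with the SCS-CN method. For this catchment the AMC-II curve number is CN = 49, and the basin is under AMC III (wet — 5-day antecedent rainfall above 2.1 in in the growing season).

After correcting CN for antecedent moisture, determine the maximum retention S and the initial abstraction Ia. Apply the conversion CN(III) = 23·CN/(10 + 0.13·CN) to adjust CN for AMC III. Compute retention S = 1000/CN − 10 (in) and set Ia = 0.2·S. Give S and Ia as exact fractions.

S = 5100/1127 in ≈ 4.525 in; Ia = 1020/1127 in ≈ 0.905 in

CN(III) from CN(II)=49: (23·49)/(10 + 0.13·49) = 112700/1637 ≈ 68.845
Max retention: S = 1000/(112700/1637) − 10 = 5100/1127 in (≈ 4.525 in)
Initial abstraction Ia = S/5 = (5100/1127)/5 = 1020/1127 ≈ 0.905 in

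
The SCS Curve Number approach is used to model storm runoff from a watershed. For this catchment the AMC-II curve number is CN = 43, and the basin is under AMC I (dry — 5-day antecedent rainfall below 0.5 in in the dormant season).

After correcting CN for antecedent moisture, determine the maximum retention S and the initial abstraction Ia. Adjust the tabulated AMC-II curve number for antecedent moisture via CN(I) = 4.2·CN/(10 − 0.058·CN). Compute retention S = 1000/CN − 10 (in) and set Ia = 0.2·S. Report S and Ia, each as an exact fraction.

Adjust CN=43 to AMC I: 4.2·43/(10 − 0.058·43) → (903/5) ÷ (3753/500) = 30100/1251 ≈ 24.061
Max retention: S = 1000/(30100/1251) − 10 = 9500/301 in (≈ 31.561 in)
Ia = 0.2·(9500/301) = 1900/301 in ≈ 6.312 in

S = 9500/301 in ≈ 31.561 in; Ia = 1900/301 in ≈ 6.312 in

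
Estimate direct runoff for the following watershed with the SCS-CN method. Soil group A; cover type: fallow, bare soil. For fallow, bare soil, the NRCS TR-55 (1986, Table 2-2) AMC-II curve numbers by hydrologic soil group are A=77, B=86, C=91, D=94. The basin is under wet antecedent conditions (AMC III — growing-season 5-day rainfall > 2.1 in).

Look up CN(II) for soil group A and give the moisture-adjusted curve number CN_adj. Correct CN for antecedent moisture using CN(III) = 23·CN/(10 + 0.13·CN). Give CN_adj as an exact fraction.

NRCS table: fallow, bare soil, soil group A → CN(II) = 77
Wet (AMC III): CN(III) = 23·77/(10 + 0.13·77) = 1771/(2001/100) = 7700/87 ≈ 88.506

CN_adj = 7700/87 ≈ 88.506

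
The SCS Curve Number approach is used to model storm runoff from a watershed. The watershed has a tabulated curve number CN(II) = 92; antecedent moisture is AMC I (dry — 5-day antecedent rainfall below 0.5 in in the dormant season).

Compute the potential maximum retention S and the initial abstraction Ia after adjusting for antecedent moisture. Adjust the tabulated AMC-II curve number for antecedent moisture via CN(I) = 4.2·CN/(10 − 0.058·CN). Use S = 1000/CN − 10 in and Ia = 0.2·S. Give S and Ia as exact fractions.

CN(I) from CN(II)=92: (4.2·92)/(10 − 0.058·92) = 48300/583 ≈ 82.847
S = 1000/(48300/583) − 10 = 1000/483 in ≈ 2.070 in
Ia = 0.2S: 0.2·2.070 = 0.414 in (exactly 200/483)

S = 1000/483 in ≈ 2.070 in; Ia = 200/483 in ≈ 0.414 in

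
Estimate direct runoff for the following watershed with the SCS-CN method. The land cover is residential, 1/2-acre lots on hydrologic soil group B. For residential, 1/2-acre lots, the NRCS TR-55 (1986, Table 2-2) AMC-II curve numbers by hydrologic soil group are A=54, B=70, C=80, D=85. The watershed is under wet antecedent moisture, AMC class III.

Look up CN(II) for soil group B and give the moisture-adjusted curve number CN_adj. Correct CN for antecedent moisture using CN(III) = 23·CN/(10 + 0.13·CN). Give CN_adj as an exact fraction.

NRCS table: residential, 1/2-acre lots, soil group B → CN(II) = 70
CN(III) from CN(II)=70: (23·70)/(10 + 0.13·70) = 16100/191 ≈ 84.293

CN_adj = 16100/191 ≈ 84.293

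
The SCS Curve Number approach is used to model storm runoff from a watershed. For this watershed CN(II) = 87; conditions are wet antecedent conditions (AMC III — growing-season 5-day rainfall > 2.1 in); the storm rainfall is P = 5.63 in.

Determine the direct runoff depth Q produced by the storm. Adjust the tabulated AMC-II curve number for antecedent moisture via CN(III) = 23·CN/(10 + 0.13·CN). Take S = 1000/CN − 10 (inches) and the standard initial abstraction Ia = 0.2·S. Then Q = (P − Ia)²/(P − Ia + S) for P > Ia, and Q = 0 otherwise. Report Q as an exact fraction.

Q = 1211238916969/246235656300 in ≈ 4.919 in

CN(III) from CN(II)=87: (23·87)/(10 + 0.13·87) = 200100/2131 ≈ 93.900
S = 1000/(200100/2131) − 10 = 1300/2001 in ≈ 0.650 in
Ia = 0.2·(1300/2001) = 260/2001 in ≈ 0.130 in
P − Ia = 5.630 − 0.130 = 1100563/200100 ≈ 5.500 in (> 0, runoff occurs)
Runoff Q = (P−Ia)²/(P−Ia+S) = (5.500)²/(5.500+0.650) = 1211238916969/246235656300 ≈ 4.919 in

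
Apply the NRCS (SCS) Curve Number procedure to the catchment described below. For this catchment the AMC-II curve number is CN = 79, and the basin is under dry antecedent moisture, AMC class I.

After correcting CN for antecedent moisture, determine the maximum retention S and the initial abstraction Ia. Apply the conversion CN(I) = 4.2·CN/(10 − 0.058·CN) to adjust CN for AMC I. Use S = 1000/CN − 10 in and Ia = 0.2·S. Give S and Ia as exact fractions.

Adjust CN=79 to AMC I: 4.2·79/(10 − 0.058·79) → (1659/5) ÷ (2709/500) = 7900/129 ≈ 61.240
Retention S: 1000/CN − 10 with CN=61.240 → S = 500/79 ≈ 6.329 in
Ia = 0.2·(500/79) = 100/79 in ≈ 1.266 in

S = 500/79 in ≈ 6.329 in; Ia = 100/79 in ≈ 1.266 in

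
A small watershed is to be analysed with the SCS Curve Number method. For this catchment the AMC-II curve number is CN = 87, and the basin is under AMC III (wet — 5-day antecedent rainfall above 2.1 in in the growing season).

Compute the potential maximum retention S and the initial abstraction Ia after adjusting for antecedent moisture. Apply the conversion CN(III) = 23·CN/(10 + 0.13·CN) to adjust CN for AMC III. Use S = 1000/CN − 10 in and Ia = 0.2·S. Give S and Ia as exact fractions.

S = 1300/2001 in ≈ 0.650 in; Ia = 260/2001 in ≈ 0.130 in

CN(III) from CN(II)=87: (23·87)/(10 + 0.13·87) = 200100/2131 ≈ 93.900
Retention S: 1000/CN − 10 with CN=93.900 → S = 1300/2001 ≈ 0.650 in
Ia = 0.2S: 0.2·0.650 = 0.130 in (exactly 260/2001)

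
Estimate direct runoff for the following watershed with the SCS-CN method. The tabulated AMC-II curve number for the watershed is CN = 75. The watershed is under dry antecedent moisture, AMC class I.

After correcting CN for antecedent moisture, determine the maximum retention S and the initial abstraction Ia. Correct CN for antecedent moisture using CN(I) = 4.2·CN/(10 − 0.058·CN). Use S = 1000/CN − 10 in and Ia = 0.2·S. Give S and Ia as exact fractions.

S = 500/63 in ≈ 7.937 in; Ia = 100/63 in ≈ 1.587 in

Dry (AMC I): CN(I) = 4.2·75/(10 − 0.058·75) = 315/(113/20) = 6300/113 ≈ 55.752
Retention S: 1000/CN − 10 with CN=55.752 → S = 500/63 ≈ 7.937 in
Ia = 0.2·(500/63) = 100/63 in ≈ 1.587 in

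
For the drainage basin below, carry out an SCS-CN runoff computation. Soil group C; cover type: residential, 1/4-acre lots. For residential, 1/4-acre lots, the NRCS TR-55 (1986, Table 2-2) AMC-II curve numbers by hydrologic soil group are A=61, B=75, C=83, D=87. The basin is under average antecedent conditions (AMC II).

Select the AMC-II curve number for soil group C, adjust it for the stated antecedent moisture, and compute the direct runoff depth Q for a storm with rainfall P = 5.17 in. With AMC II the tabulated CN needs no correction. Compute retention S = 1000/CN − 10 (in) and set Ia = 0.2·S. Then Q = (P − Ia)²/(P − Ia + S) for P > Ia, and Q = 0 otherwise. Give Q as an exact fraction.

NRCS table: residential, 1/4-acre lots, soil group C → CN(II) = 83
AMC II — tabulated CN = 83 applies directly.
Max retention: S = 1000/83 − 10 = 170/83 in (≈ 2.048 in)
Ia = 0.2·(170/83) = 34/83 in ≈ 0.410 in
Since P=5.170 > Ia=0.410: effective rainfall P−Ia = 39511/8300 in
Q = (39511/8300)²/((39511/8300) + 170/83) = (1561119121/68890000)/(56511/8300) = 1561119121/469041300 in ≈ 3.328 in

Q = 1561119121/469041300 in ≈ 3.328 in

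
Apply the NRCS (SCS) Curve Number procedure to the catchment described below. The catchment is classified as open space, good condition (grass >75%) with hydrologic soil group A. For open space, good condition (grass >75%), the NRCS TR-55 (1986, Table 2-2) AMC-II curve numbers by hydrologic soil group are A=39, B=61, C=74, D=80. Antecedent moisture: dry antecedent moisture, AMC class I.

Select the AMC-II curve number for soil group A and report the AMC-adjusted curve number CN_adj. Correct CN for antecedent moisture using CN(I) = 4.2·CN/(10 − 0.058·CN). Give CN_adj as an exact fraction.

NRCS table: open space, good condition (grass >75%), soil group A → CN(II) = 39
CN(I) from CN(II)=39: (4.2·39)/(10 − 0.058·39) = 81900/3869 ≈ 21.168

CN_adj = 81900/3869 ≈ 21.168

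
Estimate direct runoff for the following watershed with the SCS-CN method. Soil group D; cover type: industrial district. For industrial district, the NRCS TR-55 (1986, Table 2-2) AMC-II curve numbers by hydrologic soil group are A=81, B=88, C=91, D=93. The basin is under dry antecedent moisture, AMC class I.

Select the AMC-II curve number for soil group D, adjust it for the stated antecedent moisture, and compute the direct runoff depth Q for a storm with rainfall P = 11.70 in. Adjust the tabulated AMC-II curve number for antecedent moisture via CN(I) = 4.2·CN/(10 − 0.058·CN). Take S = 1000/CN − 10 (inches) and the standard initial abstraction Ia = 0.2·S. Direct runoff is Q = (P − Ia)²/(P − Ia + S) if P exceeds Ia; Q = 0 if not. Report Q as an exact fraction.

NRCS table: industrial district, soil group D → CN(II) = 93
CN(I) from CN(II)=93: (4.2·93)/(10 − 0.058·93) = 27900/329 ≈ 84.802
Retention S: 1000/CN − 10 with CN=84.802 → S = 500/279 ≈ 1.792 in
Ia = 0.2S: 0.2·1.792 = 0.358 in (exactly 100/279)
Since P=11.700 > Ia=0.358: effective rainfall P−Ia = 31643/2790 in
Q: (31643/2790)² ÷ (36643/2790) = 1001279449/102233970 in (≈ 9.794 in)

Q = 1001279449/102233970 in ≈ 9.794 in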